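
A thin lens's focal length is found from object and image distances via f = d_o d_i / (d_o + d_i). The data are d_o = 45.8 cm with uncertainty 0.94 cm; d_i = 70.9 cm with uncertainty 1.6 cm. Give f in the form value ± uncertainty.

∂f/∂d_o = (d_i/(d_o+d_i))² = 0.369;  ∂f/∂d_i = (d_o/(d_o+d_i))² = 0.154
δf = √((∂f/∂d_o · δd_o)² + (∂f/∂d_i · δd_i)²) = √(0.120 + 0.0607) = 0.426 cm
f = 27.8 cm.

27.8 ± 0.426 cm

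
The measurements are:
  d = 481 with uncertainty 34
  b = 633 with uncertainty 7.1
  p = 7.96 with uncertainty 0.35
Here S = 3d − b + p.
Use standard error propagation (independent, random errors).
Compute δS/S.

For a sum/difference, combine absolute errors in quadrature:
  (3·δd)² = 10400;  (δb)² = 50.4;  (δp)² = 0.122
δS = √(10500) = 102
S = 818, so δS/S = 102/818 = 0.125.

0.125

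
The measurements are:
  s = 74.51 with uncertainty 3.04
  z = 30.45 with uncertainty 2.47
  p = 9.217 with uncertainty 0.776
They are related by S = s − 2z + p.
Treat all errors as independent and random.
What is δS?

5.85

For a sum/difference, combine absolute errors in quadrature:
  (δs)² = 9.24;  (2·δz)² = 24.4;  (δp)² = 0.602
δS = √(34.2) = 5.85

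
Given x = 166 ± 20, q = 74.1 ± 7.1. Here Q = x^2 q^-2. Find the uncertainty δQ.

1.55

Relative error in a monomial: (δQ/Q)² = Σ (nᵢ · δxᵢ/xᵢ)².
  (2·δx/x)² = (2×0.120)² = 0.0581;  (-2·δq/q)² = (-2×0.0958)² = 0.0367
δQ/Q = √(0.0948) = 0.308
Q = 5.02, so δQ = 0.308 × 5.02 = 1.55.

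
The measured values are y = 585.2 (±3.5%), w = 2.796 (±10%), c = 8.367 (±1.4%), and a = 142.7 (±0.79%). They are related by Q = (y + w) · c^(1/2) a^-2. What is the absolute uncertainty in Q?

0.00325

Let u = y + w = 588.0. δu = √(δy² + δw²) = √(420 + 0.0782) = 20.5, so δu/u = 0.0348.
Q is then a monomial in u, c, a:
δQ/Q = √((δu/u)² + (½·δc/c)² + (-2·δa/a)²) = √(0.00121 + 4.9e-05 + 0.000250) = 0.0389
Q = 0.08352, so δQ = 0.0389 × 0.08352 = 0.00325.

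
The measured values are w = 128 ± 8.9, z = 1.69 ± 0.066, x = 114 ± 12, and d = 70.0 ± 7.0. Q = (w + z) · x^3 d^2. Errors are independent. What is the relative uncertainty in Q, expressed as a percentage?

38.0%

Let u = w + z = 130. δu = √(δw² + δz²) = √(79.2 + 0.00436) = 8.90, so δu/u = 0.0686.
Q is then a monomial in u, x, d:
δQ/Q = √((δu/u)² + (3·δx/x)² + (2·δd/d)²) = √(0.00471 + 0.0997 + 0.0400) = 0.380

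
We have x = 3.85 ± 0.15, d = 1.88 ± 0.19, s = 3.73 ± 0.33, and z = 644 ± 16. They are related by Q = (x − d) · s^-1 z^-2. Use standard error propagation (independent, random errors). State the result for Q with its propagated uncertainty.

(1.27 ± 0.203) × 10^-6

Let u = x − d = 1.97. δu = √(δx² + δd²) = √(0.0225 + 0.0361) = 0.242, so δu/u = 0.123.
Q is then a monomial in u, s, z:
δQ/Q = √((δu/u)² + (-1·δs/s)² + (-2·δz/z)²) = √(0.0151 + 0.00783 + 0.00247) = 0.159
Q = 1.27e-06, so δQ = 0.159 × 1.27e-06 = 2.03e-07.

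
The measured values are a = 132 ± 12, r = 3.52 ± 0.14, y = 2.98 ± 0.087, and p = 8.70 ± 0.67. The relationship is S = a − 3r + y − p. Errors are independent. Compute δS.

12.0

Absolute uncertainties add in quadrature for a linear combination:
  (δa)² = 144;  (3·δr)² = 0.176;  (δy)² = 0.00757;  (δp)² = 0.449
δS = √(145) = 12.0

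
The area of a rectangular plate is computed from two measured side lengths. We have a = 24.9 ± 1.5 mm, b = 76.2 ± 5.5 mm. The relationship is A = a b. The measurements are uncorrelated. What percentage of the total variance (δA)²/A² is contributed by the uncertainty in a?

41.1%

(δA/A)² = (1·δa/a)² + (1·δb/b)²
  a term: (1×0.0602)² = 0.00363
  b term: (1×0.0722)² = 0.00521
Total = 0.00884. Share from a = 0.00363/0.00884 = 0.411.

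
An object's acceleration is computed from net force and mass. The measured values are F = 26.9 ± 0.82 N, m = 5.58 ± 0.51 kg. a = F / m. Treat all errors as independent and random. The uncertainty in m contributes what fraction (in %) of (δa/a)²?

(δa/a)² = (1·δF/F)² + (-1·δm/m)²
  F term: (1×0.0305)² = 0.000929
  m term: (-1×0.0914)² = 0.00835
Total = 0.00928. Share from m = 0.00835/0.00928 = 0.900.

90.0%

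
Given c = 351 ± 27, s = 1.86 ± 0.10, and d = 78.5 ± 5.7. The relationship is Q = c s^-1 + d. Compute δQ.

Let p = c·s^-1 = 189. δp/p = √((1·δc/c)² + (-1·δs/s)²) = √(0.00592 + 0.00289) = 0.0938, so δp = 17.7.
Q = p + d: δQ = √(δp² + δd²) = √(314 + 32.5) = 18.6

18.6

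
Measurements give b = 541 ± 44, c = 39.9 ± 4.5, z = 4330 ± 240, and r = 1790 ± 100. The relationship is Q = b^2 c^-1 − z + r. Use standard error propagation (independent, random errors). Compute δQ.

Let p = b^2·c^-1 = 7340. δp/p = √((2·δb/b)² + (-1·δc/c)²) = √(0.0265 + 0.0127) = 0.198, so δp = 1450.
Q = p − z + r: δQ = √(δp² + δz² + δr²) = √(2.11e+06 + 57600 + 10000) = 1480

1480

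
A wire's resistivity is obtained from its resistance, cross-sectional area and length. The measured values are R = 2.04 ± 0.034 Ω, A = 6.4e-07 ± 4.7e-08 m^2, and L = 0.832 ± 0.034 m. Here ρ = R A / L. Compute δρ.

Since ρ is a product/quotient, work with relative uncertainties:
  (1·δR/R)² = (1×0.0167)² = 0.000278;  (1·δA/A)² = (1×0.0734)² = 0.00539;  (-1·δL/L)² = (-1×0.0409)² = 0.00167
δρ/ρ = √(0.00734) = 0.0857
ρ = 1.57e-06 Ω·m, so δρ = 0.0857 × 1.57e-06 = 1.34e-07 Ω·m.

1.34e-07 Ω·m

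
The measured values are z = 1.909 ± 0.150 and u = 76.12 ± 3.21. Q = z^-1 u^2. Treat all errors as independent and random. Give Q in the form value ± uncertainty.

For a monomial Q ∝ z^-1, u^2, fractional errors add in quadrature:
  (-1·δz/z)² = (-1×0.0786)² = 0.00617;  (2·δu/u)² = (2×0.0422)² = 0.00711
δQ/Q = √(0.0133) = 0.115
Q = 3035, so δQ = 0.115 × 3035 = 350.

3035 ± 350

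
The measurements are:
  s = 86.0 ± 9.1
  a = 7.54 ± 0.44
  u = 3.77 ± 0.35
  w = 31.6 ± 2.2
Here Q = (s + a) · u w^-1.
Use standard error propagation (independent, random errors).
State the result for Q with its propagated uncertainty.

11.2 ± 1.69

Let h = s + a = 93.5. δh = √(δs² + δa²) = √(82.8 + 0.194) = 9.11, so δh/h = 0.0974.
Q is then a monomial in h, u, w:
δQ/Q = √((δh/h)² + (1·δu/u)² + (-1·δw/w)²) = √(0.00949 + 0.00862 + 0.00485) = 0.152
Q = 11.2, so δQ = 0.152 × 11.2 = 1.69.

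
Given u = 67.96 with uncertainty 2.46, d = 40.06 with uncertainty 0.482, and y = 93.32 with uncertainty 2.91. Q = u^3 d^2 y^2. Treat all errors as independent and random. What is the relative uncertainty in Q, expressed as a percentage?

12.8%

For a monomial Q ∝ u^3, d^2, y^2, fractional errors add in quadrature:
  (3·δu/u)² = (3×0.0362)² = 0.0118;  (2·δd/d)² = (2×0.0120)² = 0.000579;  (2·δy/y)² = (2×0.0312)² = 0.00389
δQ/Q = √(0.0163) = 0.128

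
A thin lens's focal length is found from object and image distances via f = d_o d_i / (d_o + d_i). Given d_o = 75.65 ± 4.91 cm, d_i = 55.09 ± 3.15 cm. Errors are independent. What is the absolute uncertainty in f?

∂f/∂d_o = (d_i/(d_o+d_i))² = 0.178;  ∂f/∂d_i = (d_o/(d_o+d_i))² = 0.335
δf = √((∂f/∂d_o · δd_o)² + (∂f/∂d_i · δd_i)²) = √(0.760 + 1.11) = 1.37 cm

1.37 cm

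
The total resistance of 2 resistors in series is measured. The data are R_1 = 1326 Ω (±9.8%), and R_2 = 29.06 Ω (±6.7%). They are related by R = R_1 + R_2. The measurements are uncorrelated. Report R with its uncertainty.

1355 ± 130 Ω

For a sum/difference, combine absolute errors in quadrature:
  (δR_1)² = 16900;  (δR_2)² = 3.79
δR = √(16900) = 130 Ω
R = 1355 Ω.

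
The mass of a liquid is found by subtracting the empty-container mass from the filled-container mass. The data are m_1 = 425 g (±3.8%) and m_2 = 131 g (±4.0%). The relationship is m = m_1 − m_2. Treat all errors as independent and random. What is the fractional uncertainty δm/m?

Each term contributes (cᵢ δxᵢ)² to (δm)²:
  (δm_1)² = 261;  (δm_2)² = 27.5
δm = √(288) = 17.0 g
m = 294 g, so δm/m = 17.0/294 = 0.0578.

0.0578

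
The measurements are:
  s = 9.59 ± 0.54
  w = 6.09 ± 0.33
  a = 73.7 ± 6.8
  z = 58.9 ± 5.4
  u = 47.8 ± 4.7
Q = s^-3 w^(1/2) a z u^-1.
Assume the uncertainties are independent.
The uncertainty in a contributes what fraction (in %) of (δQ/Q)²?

15.2%

(δQ/Q)² = (-3·δs/s)² + (½·δw/w)² + (1·δa/a)² + (1·δz/z)² + (-1·δu/u)²
  s term: (-3×0.0563)² = 0.0285
  w term: (0.5×0.0542)² = 0.000734
  a term: (1×0.0923)² = 0.00851
  z term: (1×0.0917)² = 0.00841
  u term: (-1×0.0983)² = 0.00967
Total = 0.0559. Share from a = 0.00851/0.0559 = 0.152.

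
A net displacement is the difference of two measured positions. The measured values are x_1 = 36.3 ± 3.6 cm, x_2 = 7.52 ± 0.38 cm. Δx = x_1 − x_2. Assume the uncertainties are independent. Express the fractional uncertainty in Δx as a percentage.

Δx is a linear combination, so absolute uncertainties add in quadrature:
  (δx_1)² = 13.0;  (δx_2)² = 0.144
δΔx = √(13.1) = 3.62 cm
Δx = 28.8 cm, so δΔx/Δx = 3.62/28.8 = 0.126.

12.6%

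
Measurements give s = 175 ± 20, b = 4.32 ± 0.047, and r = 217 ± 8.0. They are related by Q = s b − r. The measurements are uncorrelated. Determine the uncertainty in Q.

87.2

Let p = s·b = 756. δp/p = √((1·δs/s)² + (1·δb/b)²) = √(0.0131 + 0.000118) = 0.115, so δp = 86.8.
Q = p − r: δQ = √(δp² + δr²) = √(7530 + 64.0) = 87.2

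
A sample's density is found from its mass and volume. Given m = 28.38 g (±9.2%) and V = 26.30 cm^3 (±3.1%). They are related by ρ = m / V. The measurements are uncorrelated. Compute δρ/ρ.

0.0971

Since ρ is a product/quotient, work with relative uncertainties:
  (1·δm/m)² = (1×0.0920)² = 0.00846;  (-1·δV/V)² = (-1×0.0310)² = 0.000961
δρ/ρ = √(0.00942) = 0.0971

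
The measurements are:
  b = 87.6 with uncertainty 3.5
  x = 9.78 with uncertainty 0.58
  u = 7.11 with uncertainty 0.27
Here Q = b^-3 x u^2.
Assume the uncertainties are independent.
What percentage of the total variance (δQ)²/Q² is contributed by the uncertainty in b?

(δQ/Q)² = (-3·δb/b)² + (1·δx/x)² + (2·δu/u)²
  b term: (-3×0.0400)² = 0.0144
  x term: (1×0.0593)² = 0.00352
  u term: (2×0.0380)² = 0.00577
Total = 0.0237. Share from b = 0.0144/0.0237 = 0.607.

60.7%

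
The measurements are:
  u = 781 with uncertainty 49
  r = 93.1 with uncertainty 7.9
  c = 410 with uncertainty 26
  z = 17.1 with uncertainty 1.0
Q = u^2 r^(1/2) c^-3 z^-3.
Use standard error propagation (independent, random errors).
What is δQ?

Relative error in a monomial: (δQ/Q)² = Σ (nᵢ · δxᵢ/xᵢ)².
  (2·δu/u)² = (2×0.0627)² = 0.0157;  (½·δr/r)² = (0.5×0.0849)² = 0.00180;  (-3·δc/c)² = (-3×0.0634)² = 0.0362;  (-3·δz/z)² = (-3×0.0585)² = 0.0308
δQ/Q = √(0.0845) = 0.291
Q = 1.71e-05, so δQ = 0.291 × 1.71e-05 = 4.96e-06.

4.96e-06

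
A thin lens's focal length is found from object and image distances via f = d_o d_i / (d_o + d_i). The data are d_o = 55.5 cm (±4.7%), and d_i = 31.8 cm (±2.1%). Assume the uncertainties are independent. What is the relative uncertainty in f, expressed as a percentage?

2.17%

∂f/∂d_o = (d_i/(d_o+d_i))² = 0.133;  ∂f/∂d_i = (d_o/(d_o+d_i))² = 0.404
δf = √((∂f/∂d_o · δd_o)² + (∂f/∂d_i · δd_i)²) = √(0.120 + 0.0728) = 0.439 cm
f = 20.2 cm, so δf/f = 0.439/20.2 = 0.0217.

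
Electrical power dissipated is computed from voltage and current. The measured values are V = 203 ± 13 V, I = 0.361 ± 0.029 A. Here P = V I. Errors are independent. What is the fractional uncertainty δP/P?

For a monomial P ∝ V, I, fractional errors add in quadrature:
  (1·δV/V)² = (1×0.0640)² = 0.00410;  (1·δI/I)² = (1×0.0803)² = 0.00645
δP/P = √(0.0106) = 0.103

0.103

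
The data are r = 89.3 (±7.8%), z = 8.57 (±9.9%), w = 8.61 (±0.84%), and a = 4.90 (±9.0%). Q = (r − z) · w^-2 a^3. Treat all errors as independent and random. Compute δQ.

Let u = r − z = 80.7. δu = √(δr² + δz²) = √(48.5 + 0.720) = 7.02, so δu/u = 0.0869.
Q is then a monomial in u, w, a:
δQ/Q = √((δu/u)² + (-2·δw/w)² + (3·δa/a)²) = √(0.00755 + 0.000282 + 0.0729) = 0.284
Q = 128, so δQ = 0.284 × 128 = 36.4.

36.4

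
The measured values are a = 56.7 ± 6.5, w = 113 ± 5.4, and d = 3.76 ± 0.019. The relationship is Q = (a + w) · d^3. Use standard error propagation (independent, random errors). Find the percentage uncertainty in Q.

Let u = a + w = 170. δu = √(δa² + δw²) = √(42.2 + 29.2) = 8.45, so δu/u = 0.0498.
Q is then a monomial in u, d:
δQ/Q = √((δu/u)² + (3·δd/d)²) = √(0.00248 + 0.000230) = 0.0521

5.21%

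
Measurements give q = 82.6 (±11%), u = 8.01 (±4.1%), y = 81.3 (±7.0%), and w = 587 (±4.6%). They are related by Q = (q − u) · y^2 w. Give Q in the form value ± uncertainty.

(2.89 ± 0.553) × 10^8

Let h = q − u = 74.6. δh = √(δq² + δu²) = √(82.6 + 0.108) = 9.09, so δh/h = 0.122.
Q is then a monomial in h, y, w:
δQ/Q = √((δh/h)² + (2·δy/y)² + (1·δw/w)²) = √(0.0149 + 0.0196 + 0.00212) = 0.191
Q = 2.89e+08, so δQ = 0.191 × 2.89e+08 = 5.53e+07.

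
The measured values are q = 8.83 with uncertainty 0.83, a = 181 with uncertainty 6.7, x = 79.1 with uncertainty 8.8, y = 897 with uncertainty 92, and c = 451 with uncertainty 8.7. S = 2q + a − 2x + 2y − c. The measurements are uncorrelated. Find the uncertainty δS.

185

S is a linear combination, so absolute uncertainties add in quadrature:
  (2·δq)² = 2.76;  (δa)² = 44.9;  (2·δx)² = 310;  (2·δy)² = 33900;  (δc)² = 75.7
δS = √(34300) = 185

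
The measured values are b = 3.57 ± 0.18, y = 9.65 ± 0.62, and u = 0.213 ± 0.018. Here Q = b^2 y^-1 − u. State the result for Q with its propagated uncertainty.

1.11 ± 0.159

Let p = b^2·y^-1 = 1.32. δp/p = √((2·δb/b)² + (-1·δy/y)²) = √(0.0102 + 0.00413) = 0.120, so δp = 0.158.
Q = p − u: δQ = √(δp² + δu²) = √(0.0249 + 0.000324) = 0.159
Q = 1.11.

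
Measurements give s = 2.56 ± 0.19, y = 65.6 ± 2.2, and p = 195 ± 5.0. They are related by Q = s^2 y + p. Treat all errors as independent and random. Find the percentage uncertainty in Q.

10.5%

Let w = s^2·y = 430. δw/w = √((2·δs/s)² + (1·δy/y)²) = √(0.0220 + 0.00112) = 0.152, so δw = 65.4.
Q = w + p: δQ = √(δw² + δp²) = √(4280 + 25.0) = 65.6
Q = 625, so δQ/Q = 65.6/625 = 0.105.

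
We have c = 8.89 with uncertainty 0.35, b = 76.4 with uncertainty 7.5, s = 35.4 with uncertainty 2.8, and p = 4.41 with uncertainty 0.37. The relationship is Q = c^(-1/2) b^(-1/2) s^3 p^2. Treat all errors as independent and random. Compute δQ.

9780

For a monomial Q ∝ c^(-1/2), b^(-1/2), s^3, p^2, fractional errors add in quadrature:
  (−½·δc/c)² = (-0.5×0.0394)² = 0.000388;  (−½·δb/b)² = (-0.5×0.0982)² = 0.00241;  (3·δs/s)² = (3×0.0791)² = 0.0563;  (2·δp/p)² = (2×0.0839)² = 0.0282
δQ/Q = √(0.0873) = 0.295
Q = 33100, so δQ = 0.295 × 33100 = 9780.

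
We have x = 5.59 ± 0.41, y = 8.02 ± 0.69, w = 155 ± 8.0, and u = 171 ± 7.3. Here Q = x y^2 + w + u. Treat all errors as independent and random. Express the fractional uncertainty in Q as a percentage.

Let p = x·y^2 = 360. δp/p = √((1·δx/x)² + (2·δy/y)²) = √(0.00538 + 0.0296) = 0.187, so δp = 67.3.
Q = p + w + u: δQ = √(δp² + δw² + δu²) = √(4520 + 64.0 + 53.3) = 68.1
Q = 686, so δQ/Q = 68.1/686 = 0.0994.

9.94%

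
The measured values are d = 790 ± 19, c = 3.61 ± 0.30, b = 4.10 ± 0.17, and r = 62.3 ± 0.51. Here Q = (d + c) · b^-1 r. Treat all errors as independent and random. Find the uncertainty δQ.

586

Let u = d + c = 794. δu = √(δd² + δc²) = √(361 + 0.0900) = 19.0, so δu/u = 0.0239.
Q is then a monomial in u, b, r:
δQ/Q = √((δu/u)² + (-1·δb/b)² + (1·δr/r)²) = √(0.000573 + 0.00172 + 6.7e-05) = 0.0486
Q = 12100, so δQ = 0.0486 × 12100 = 586.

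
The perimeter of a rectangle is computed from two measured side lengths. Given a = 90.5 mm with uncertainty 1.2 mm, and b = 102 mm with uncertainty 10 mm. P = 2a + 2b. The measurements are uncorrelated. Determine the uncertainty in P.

P is a linear combination, so absolute uncertainties add in quadrature:
  (2·δa)² = 5.76;  (2·δb)² = 400
δP = √(406) = 20.1 mm

20.1 mm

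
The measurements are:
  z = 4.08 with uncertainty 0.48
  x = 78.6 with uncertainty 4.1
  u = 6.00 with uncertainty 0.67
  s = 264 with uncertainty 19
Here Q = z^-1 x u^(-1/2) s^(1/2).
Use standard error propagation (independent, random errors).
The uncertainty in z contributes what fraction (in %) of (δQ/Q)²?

(δQ/Q)² = (-1·δz/z)² + (1·δx/x)² + (−½·δu/u)² + (½·δs/s)²
  z term: (-1×0.118)² = 0.0138
  x term: (1×0.0522)² = 0.00272
  u term: (-0.5×0.112)² = 0.00312
  s term: (0.5×0.0720)² = 0.00129
Total = 0.0210. Share from z = 0.0138/0.0210 = 0.660.

66.0%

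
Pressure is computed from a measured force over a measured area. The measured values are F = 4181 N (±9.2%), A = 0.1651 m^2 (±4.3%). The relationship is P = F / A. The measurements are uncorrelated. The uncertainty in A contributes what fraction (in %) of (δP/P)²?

17.9%

(δP/P)² = (1·δF/F)² + (-1·δA/A)²
  F term: (1×0.0920)² = 0.00846
  A term: (-1×0.0430)² = 0.00185
Total = 0.0103. Share from A = 0.00185/0.0103 = 0.179.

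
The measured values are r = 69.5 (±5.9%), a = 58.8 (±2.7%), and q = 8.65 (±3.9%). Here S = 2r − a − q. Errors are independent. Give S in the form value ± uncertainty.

71.5 ± 8.36

For a sum/difference, combine absolute errors in quadrature:
  (2·δr)² = 67.3;  (δa)² = 2.52;  (δq)² = 0.114
δS = √(69.9) = 8.36
S = 71.5.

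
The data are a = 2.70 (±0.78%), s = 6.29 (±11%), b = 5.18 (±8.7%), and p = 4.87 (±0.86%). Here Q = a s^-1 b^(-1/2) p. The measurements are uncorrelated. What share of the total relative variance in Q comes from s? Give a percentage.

85.7%

(δQ/Q)² = (1·δa/a)² + (-1·δs/s)² + (−½·δb/b)² + (1·δp/p)²
  a term: (1×0.00780)² = 6.08e-05
  s term: (-1×0.110)² = 0.0121
  b term: (-0.5×0.0870)² = 0.00189
  p term: (1×0.00860)² = 7.4e-05
Total = 0.0141. Share from s = 0.0121/0.0141 = 0.857.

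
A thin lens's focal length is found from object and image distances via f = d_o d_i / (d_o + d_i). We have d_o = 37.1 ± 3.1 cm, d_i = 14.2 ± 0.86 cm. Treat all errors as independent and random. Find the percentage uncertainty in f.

∂f/∂d_o = (d_i/(d_o+d_i))² = 0.0766;  ∂f/∂d_i = (d_o/(d_o+d_i))² = 0.523
δf = √((∂f/∂d_o · δd_o)² + (∂f/∂d_i · δd_i)²) = √(0.0564 + 0.202) = 0.509 cm
f = 10.3 cm, so δf/f = 0.509/10.3 = 0.0495.

4.95%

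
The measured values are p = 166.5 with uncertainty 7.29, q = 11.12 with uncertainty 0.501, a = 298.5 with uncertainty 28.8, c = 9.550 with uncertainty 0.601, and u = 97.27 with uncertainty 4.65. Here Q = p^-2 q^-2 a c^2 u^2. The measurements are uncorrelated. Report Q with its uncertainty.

75.14 ± 16.8

Each factor contributes (exponent × relative error)² to (δQ/Q)²:
  (-2·δp/p)² = (-2×0.0438)² = 0.00767;  (-2·δq/q)² = (-2×0.0451)² = 0.00812;  (1·δa/a)² = (1×0.0965)² = 0.00931;  (2·δc/c)² = (2×0.0629)² = 0.0158;  (2·δu/u)² = (2×0.0478)² = 0.00914
δQ/Q = √(0.0501) = 0.224
Q = 75.14, so δQ = 0.224 × 75.14 = 16.8.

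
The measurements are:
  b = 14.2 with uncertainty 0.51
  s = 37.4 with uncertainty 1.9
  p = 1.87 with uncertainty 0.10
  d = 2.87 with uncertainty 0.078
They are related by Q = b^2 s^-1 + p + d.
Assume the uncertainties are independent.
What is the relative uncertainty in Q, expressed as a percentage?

Let w = b^2·s^-1 = 5.39. δw/w = √((2·δb/b)² + (-1·δs/s)²) = √(0.00516 + 0.00258) = 0.0880, so δw = 0.474.
Q = w + p + d: δQ = √(δw² + δp² + δd²) = √(0.225 + 0.0100 + 0.00608) = 0.491
Q = 10.1, so δQ/Q = 0.491/10.1 = 0.0485.

4.85%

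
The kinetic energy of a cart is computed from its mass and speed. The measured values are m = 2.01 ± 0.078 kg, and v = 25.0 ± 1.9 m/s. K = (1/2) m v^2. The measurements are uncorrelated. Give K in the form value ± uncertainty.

628 ± 98.5 J

Products/powers → add relative errors in quadrature, weighted by exponent:
  (1·δm/m)² = (1×0.0388)² = 0.00151;  (2·δv/v)² = (2×0.0760)² = 0.0231
δK/K = √(0.0246) = 0.157
K = 628 J, so δK = 0.157 × 628 = 98.5 J.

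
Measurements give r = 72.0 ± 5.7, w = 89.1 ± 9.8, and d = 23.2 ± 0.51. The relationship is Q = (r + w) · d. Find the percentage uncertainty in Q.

Let u = r + w = 161. δu = √(δr² + δw²) = √(32.5 + 96.0) = 11.3, so δu/u = 0.0704.
Q is then a monomial in u, d:
δQ/Q = √((δu/u)² + (1·δd/d)²) = √(0.00495 + 0.000483) = 0.0737

7.37%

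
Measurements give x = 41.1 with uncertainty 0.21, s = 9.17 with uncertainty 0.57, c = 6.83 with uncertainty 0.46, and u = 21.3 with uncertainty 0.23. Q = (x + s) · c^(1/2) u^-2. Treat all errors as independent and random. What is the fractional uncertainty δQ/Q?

Let w = x + s = 50.3. δw = √(δx² + δs²) = √(0.0441 + 0.325) = 0.607, so δw/w = 0.0121.
Q is then a monomial in w, c, u:
δQ/Q = √((δw/w)² + (½·δc/c)² + (-2·δu/u)²) = √(0.000146 + 0.00113 + 0.000466) = 0.0418

0.0418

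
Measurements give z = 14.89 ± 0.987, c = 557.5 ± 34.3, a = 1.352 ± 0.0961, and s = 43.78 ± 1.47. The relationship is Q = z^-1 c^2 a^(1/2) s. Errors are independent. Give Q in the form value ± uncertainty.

(1.063 ± 0.157) × 10^6

Since Q is a product/quotient, work with relative uncertainties:
  (-1·δz/z)² = (-1×0.0663)² = 0.00439;  (2·δc/c)² = (2×0.0615)² = 0.0151;  (½·δa/a)² = (0.5×0.0711)² = 0.00126;  (1·δs/s)² = (1×0.0336)² = 0.00113
δQ/Q = √(0.0219) = 0.148
Q = 1.063e+06, so δQ = 0.148 × 1.063e+06 = 1.57e+05.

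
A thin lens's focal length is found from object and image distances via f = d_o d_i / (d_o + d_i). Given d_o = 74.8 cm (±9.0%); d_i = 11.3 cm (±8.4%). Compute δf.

∂f/∂d_o = (d_i/(d_o+d_i))² = 0.0172;  ∂f/∂d_i = (d_o/(d_o+d_i))² = 0.755
δf = √((∂f/∂d_o · δd_o)² + (∂f/∂d_i · δd_i)²) = √(0.0134 + 0.513) = 0.726 cm

0.726 cm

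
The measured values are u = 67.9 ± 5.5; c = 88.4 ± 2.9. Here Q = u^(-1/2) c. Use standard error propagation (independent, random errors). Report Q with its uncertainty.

10.7 ± 0.559

Since Q is a product/quotient, work with relative uncertainties:
  (−½·δu/u)² = (-0.5×0.0810)² = 0.00164;  (1·δc/c)² = (1×0.0328)² = 0.00108
δQ/Q = √(0.00272) = 0.0521
Q = 10.7, so δQ = 0.0521 × 10.7 = 0.559.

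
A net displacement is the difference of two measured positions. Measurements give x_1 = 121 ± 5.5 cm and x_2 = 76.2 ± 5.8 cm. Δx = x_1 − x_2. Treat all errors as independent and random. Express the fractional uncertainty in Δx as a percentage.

17.8%

Sums and differences: (δΔx)² = Σ (cᵢ δxᵢ)².
  (δx_1)² = 30.2;  (δx_2)² = 33.6
δΔx = √(63.9) = 7.99 cm
Δx = 44.8 cm, so δΔx/Δx = 7.99/44.8 = 0.178.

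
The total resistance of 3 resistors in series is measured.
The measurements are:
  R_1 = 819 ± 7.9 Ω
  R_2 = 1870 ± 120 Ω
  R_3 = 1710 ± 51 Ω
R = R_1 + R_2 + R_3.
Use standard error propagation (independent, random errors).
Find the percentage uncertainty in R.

2.97%

R is a linear combination, so absolute uncertainties add in quadrature:
  (δR_1)² = 62.4;  (δR_2)² = 14400;  (δR_3)² = 2600
δR = √(17100) = 131 Ω
R = 4400 Ω, so δR/R = 131/4400 = 0.0297.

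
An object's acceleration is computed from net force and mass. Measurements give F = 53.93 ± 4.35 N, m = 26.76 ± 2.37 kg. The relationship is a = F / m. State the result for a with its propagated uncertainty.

Products/powers → add relative errors in quadrature, weighted by exponent:
  (1·δF/F)² = (1×0.0807)² = 0.00651;  (-1·δm/m)² = (-1×0.0886)² = 0.00784
δa/a = √(0.0143) = 0.120
a = 2.015 m/s^2, so δa = 0.120 × 2.015 = 0.241 m/s^2.

2.015 ± 0.241 m/s^2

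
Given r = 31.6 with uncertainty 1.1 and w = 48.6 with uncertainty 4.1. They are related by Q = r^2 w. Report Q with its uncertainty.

48500 ± 5310

Relative error in a monomial: (δQ/Q)² = Σ (nᵢ · δxᵢ/xᵢ)².
  (2·δr/r)² = (2×0.0348)² = 0.00485;  (1·δw/w)² = (1×0.0844)² = 0.00712
δQ/Q = √(0.0120) = 0.109
Q = 48500, so δQ = 0.109 × 48500 = 5310.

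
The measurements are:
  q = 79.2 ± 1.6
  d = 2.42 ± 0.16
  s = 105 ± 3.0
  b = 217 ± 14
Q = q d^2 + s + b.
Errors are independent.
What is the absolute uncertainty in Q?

Let p = q·d^2 = 464. δp/p = √((1·δq/q)² + (2·δd/d)²) = √(0.000408 + 0.0175) = 0.134, so δp = 62.0.
Q = p + s + b: δQ = √(δp² + δs² + δb²) = √(3850 + 9.00 + 196) = 63.7

63.7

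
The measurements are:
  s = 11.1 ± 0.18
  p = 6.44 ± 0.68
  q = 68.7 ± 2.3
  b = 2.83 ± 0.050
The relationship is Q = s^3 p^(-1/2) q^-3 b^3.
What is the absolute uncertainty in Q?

0.00506

Since Q is a product/quotient, work with relative uncertainties:
  (3·δs/s)² = (3×0.0162)² = 0.00237;  (−½·δp/p)² = (-0.5×0.106)² = 0.00279;  (-3·δq/q)² = (-3×0.0335)² = 0.0101;  (3·δb/b)² = (3×0.0177)² = 0.00281
δQ/Q = √(0.0181) = 0.134
Q = 0.0377, so δQ = 0.134 × 0.0377 = 0.00506.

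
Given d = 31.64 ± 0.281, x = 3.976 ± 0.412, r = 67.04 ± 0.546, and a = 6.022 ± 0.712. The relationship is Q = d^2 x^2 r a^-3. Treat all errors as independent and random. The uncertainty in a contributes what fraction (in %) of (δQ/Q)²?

(δQ/Q)² = (2·δd/d)² + (2·δx/x)² + (1·δr/r)² + (-3·δa/a)²
  d term: (2×0.00888)² = 0.000316
  x term: (2×0.104)² = 0.0429
  r term: (1×0.00814)² = 6.63e-05
  a term: (-3×0.118)² = 0.126
Total = 0.169. Share from a = 0.126/0.169 = 0.744.

74.4%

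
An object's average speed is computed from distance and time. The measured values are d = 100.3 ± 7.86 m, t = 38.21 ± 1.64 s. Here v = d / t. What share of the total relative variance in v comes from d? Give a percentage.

76.9%

(δv/v)² = (1·δd/d)² + (-1·δt/t)²
  d term: (1×0.0784)² = 0.00614
  t term: (-1×0.0429)² = 0.00184
Total = 0.00798. Share from d = 0.00614/0.00798 = 0.769.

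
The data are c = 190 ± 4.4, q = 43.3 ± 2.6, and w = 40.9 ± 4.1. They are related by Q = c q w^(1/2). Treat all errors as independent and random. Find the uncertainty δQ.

4290

Each factor contributes (exponent × relative error)² to (δQ/Q)²:
  (1·δc/c)² = (1×0.0232)² = 0.000536;  (1·δq/q)² = (1×0.0600)² = 0.00361;  (½·δw/w)² = (0.5×0.100)² = 0.00251
δQ/Q = √(0.00665) = 0.0816
Q = 52600, so δQ = 0.0816 × 52600 = 4290.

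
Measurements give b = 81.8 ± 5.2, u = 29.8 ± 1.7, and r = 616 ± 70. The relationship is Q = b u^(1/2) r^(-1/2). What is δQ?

Relative error in a monomial: (δQ/Q)² = Σ (nᵢ · δxᵢ/xᵢ)².
  (1·δb/b)² = (1×0.0636)² = 0.00404;  (½·δu/u)² = (0.5×0.0570)² = 0.000814;  (−½·δr/r)² = (-0.5×0.114)² = 0.00323
δQ/Q = √(0.00808) = 0.0899
Q = 18.0, so δQ = 0.0899 × 18.0 = 1.62.

1.62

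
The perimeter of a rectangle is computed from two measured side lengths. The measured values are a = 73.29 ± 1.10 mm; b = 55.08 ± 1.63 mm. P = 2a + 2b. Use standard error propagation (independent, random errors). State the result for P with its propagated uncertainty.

256.7 ± 3.93 mm

Sums and differences: (δP)² = Σ (cᵢ δxᵢ)².
  (2·δa)² = 4.84;  (2·δb)² = 10.6
δP = √(15.5) = 3.93 mm
P = 256.7 mm.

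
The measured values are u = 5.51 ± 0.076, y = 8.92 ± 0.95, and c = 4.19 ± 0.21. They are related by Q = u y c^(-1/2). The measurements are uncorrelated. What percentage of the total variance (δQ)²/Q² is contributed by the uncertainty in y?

93.3%

(δQ/Q)² = (1·δu/u)² + (1·δy/y)² + (−½·δc/c)²
  u term: (1×0.0138)² = 0.000190
  y term: (1×0.107)² = 0.0113
  c term: (-0.5×0.0501)² = 0.000628
Total = 0.0122. Share from y = 0.0113/0.0122 = 0.933.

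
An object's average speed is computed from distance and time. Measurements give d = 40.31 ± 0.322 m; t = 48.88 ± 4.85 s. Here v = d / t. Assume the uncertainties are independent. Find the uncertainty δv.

0.0821 m/s

Since v is a product/quotient, work with relative uncertainties:
  (1·δd/d)² = (1×0.00799)² = 6.38e-05;  (-1·δt/t)² = (-1×0.0992)² = 0.00985
δv/v = √(0.00991) = 0.0995
v = 0.8247 m/s, so δv = 0.0995 × 0.8247 = 0.0821 m/s.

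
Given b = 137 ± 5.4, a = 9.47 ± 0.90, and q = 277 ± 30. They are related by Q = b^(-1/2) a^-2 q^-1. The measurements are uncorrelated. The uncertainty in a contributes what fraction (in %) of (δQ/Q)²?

74.9%

(δQ/Q)² = (−½·δb/b)² + (-2·δa/a)² + (-1·δq/q)²
  b term: (-0.5×0.0394)² = 0.000388
  a term: (-2×0.0950)² = 0.0361
  q term: (-1×0.108)² = 0.0117
Total = 0.0482. Share from a = 0.0361/0.0482 = 0.749.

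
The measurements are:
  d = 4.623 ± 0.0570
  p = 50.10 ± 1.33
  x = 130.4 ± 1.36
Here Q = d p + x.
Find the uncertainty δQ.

6.91

Let w = d·p = 231.6. δw/w = √((1·δd/d)² + (1·δp/p)²) = √(0.000152 + 0.000705) = 0.0293, so δw = 6.78.
Q = w + x: δQ = √(δw² + δx²) = √(46.0 + 1.85) = 6.91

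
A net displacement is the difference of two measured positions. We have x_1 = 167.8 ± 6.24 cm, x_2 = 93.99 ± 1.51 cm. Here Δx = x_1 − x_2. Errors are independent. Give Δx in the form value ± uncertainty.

For a sum/difference, combine absolute errors in quadrature:
  (δx_1)² = 38.9;  (δx_2)² = 2.28
δΔx = √(41.2) = 6.42 cm
Δx = 73.81 cm.

73.81 ± 6.42 cm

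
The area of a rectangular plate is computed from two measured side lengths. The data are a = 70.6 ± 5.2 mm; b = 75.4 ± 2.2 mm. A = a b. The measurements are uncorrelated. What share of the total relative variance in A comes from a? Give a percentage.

(δA/A)² = (1·δa/a)² + (1·δb/b)²
  a term: (1×0.0737)² = 0.00542
  b term: (1×0.0292)² = 0.000851
Total = 0.00628. Share from a = 0.00542/0.00628 = 0.864.

86.4%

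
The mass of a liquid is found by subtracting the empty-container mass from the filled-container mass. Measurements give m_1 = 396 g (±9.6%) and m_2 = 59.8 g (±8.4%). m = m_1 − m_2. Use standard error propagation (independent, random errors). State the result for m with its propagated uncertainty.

Absolute uncertainties add in quadrature for a linear combination:
  (δm_1)² = 1450;  (δm_2)² = 25.2
δm = √(1470) = 38.3 g
m = 336 g.

336 ± 38.3 g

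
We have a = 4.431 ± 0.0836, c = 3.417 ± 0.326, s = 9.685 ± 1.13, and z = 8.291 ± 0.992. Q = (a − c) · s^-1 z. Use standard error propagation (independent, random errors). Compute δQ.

Let u = a − c = 1.014. δu = √(δa² + δc²) = √(0.00699 + 0.106) = 0.337, so δu/u = 0.332.
Q is then a monomial in u, s, z:
δQ/Q = √((δu/u)² + (-1·δs/s)² + (1·δz/z)²) = √(0.110 + 0.0136 + 0.0143) = 0.372
Q = 0.8681, so δQ = 0.372 × 0.8681 = 0.323.

0.323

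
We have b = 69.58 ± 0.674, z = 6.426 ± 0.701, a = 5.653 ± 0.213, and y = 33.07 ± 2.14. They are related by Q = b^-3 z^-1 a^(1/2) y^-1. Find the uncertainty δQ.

Products/powers → add relative errors in quadrature, weighted by exponent:
  (-3·δb/b)² = (-3×0.00969)² = 0.000844;  (-1·δz/z)² = (-1×0.109)² = 0.0119;  (½·δa/a)² = (0.5×0.0377)² = 0.000355;  (-1·δy/y)² = (-1×0.0647)² = 0.00419
δQ/Q = √(0.0173) = 0.131
Q = 3.321e-08, so δQ = 0.131 × 3.321e-08 = 4.37e-09.

4.37e-09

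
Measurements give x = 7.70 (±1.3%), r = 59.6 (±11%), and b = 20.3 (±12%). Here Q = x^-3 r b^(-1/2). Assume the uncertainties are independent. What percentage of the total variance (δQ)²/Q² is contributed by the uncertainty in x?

(δQ/Q)² = (-3·δx/x)² + (1·δr/r)² + (−½·δb/b)²
  x term: (-3×0.0130)² = 0.00152
  r term: (1×0.110)² = 0.0121
  b term: (-0.5×0.120)² = 0.00360
Total = 0.0172. Share from x = 0.00152/0.0172 = 0.0883.

8.83%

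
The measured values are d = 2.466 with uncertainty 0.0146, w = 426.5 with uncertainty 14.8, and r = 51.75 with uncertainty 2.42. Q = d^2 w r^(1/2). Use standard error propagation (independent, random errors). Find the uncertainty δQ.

Each factor contributes (exponent × relative error)² to (δQ/Q)²:
  (2·δd/d)² = (2×0.00592)² = 0.000140;  (1·δw/w)² = (1×0.0347)² = 0.00120;  (½·δr/r)² = (0.5×0.0468)² = 0.000547
δQ/Q = √(0.00189) = 0.0435
Q = 18660, so δQ = 0.0435 × 18660 = 811.

811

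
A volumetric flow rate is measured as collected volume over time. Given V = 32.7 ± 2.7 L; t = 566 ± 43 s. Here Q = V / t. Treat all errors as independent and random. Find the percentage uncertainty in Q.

Products/powers → add relative errors in quadrature, weighted by exponent:
  (1·δV/V)² = (1×0.0826)² = 0.00682;  (-1·δt/t)² = (-1×0.0760)² = 0.00577
δQ/Q = √(0.0126) = 0.112

11.2%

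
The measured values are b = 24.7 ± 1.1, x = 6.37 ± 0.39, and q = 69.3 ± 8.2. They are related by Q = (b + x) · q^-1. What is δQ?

0.0557

Let u = b + x = 31.1. δu = √(δb² + δx²) = √(1.21 + 0.152) = 1.17, so δu/u = 0.0376.
Q is then a monomial in u, q:
δQ/Q = √((δu/u)² + (-1·δq/q)²) = √(0.00141 + 0.0140) = 0.124
Q = 0.448, so δQ = 0.124 × 0.448 = 0.0557.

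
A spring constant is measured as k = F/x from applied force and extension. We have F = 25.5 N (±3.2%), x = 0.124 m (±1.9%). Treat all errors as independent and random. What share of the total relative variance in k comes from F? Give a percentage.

(δk/k)² = (1·δF/F)² + (-1·δx/x)²
  F term: (1×0.0320)² = 0.00102
  x term: (-1×0.0190)² = 0.000361
Total = 0.00138. Share from F = 0.00102/0.00138 = 0.739.

73.9%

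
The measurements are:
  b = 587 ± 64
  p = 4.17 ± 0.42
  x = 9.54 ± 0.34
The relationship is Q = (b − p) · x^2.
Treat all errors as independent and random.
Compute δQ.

6940

Let u = b − p = 583. δu = √(δb² + δp²) = √(4100 + 0.176) = 64.0, so δu/u = 0.110.
Q is then a monomial in u, x:
δQ/Q = √((δu/u)² + (2·δx/x)²) = √(0.0121 + 0.00508) = 0.131
Q = 53000, so δQ = 0.131 × 53000 = 6940.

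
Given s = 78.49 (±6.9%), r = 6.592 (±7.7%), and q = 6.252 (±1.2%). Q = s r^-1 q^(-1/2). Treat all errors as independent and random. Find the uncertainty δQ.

Since Q is a product/quotient, work with relative uncertainties:
  (1·δs/s)² = (1×0.0690)² = 0.00476;  (-1·δr/r)² = (-1×0.0770)² = 0.00593;  (−½·δq/q)² = (-0.5×0.0120)² = 3.6e-05
δQ/Q = √(0.0107) = 0.104
Q = 4.762, so δQ = 0.104 × 4.762 = 0.493.

0.493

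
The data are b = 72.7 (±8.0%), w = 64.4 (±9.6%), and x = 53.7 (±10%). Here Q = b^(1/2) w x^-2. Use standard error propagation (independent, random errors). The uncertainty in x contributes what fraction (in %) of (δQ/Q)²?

78.7%

(δQ/Q)² = (½·δb/b)² + (1·δw/w)² + (-2·δx/x)²
  b term: (0.5×0.0800)² = 0.00160
  w term: (1×0.0960)² = 0.00922
  x term: (-2×0.100)² = 0.0400
Total = 0.0508. Share from x = 0.0400/0.0508 = 0.787.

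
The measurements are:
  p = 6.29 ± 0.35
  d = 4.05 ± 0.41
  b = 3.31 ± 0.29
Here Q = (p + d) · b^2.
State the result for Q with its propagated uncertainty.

Let u = p + d = 10.3. δu = √(δp² + δd²) = √(0.122 + 0.168) = 0.539, so δu/u = 0.0521.
Q is then a monomial in u, b:
δQ/Q = √((δu/u)² + (2·δb/b)²) = √(0.00272 + 0.0307) = 0.183
Q = 113, so δQ = 0.183 × 113 = 20.7.

113 ± 20.7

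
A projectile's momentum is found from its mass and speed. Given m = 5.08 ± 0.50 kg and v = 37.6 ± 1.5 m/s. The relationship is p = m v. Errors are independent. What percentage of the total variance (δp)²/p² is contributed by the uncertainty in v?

14.1%

(δp/p)² = (1·δm/m)² + (1·δv/v)²
  m term: (1×0.0984)² = 0.00969
  v term: (1×0.0399)² = 0.00159
Total = 0.0113. Share from v = 0.00159/0.0113 = 0.141.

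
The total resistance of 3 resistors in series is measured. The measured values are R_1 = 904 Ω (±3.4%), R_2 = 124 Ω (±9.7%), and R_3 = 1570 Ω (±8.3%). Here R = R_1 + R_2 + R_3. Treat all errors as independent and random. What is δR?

Each term contributes (cᵢ δxᵢ)² to (δR)²:
  (δR_1)² = 945;  (δR_2)² = 145;  (δR_3)² = 17000
δR = √(18100) = 134 Ω

134 Ω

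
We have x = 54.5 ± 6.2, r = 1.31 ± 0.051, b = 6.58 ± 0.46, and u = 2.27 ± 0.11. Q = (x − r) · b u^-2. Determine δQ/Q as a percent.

Let w = x − r = 53.2. δw = √(δx² + δr²) = √(38.4 + 0.00260) = 6.20, so δw/w = 0.117.
Q is then a monomial in w, b, u:
δQ/Q = √((δw/w)² + (1·δb/b)² + (-2·δu/u)²) = √(0.0136 + 0.00489 + 0.00939) = 0.167

16.7%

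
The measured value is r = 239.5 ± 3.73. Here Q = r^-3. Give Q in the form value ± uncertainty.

(7.279 ± 0.340) × 10^-8

Since Q is a product/quotient, work with relative uncertainties:
  (-3·δr/r)² = (-3×0.0156)² = 0.00218
δQ/Q = √(0.00218) = 0.0467
Q = 7.279e-08, so δQ = 0.0467 × 7.279e-08 = 3.4e-09.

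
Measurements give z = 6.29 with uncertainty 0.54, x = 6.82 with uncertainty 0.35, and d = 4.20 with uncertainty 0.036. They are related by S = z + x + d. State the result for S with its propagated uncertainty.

17.3 ± 0.645

S is a linear combination, so absolute uncertainties add in quadrature:
  (δz)² = 0.292;  (δx)² = 0.122;  (δd)² = 0.00130
δS = √(0.415) = 0.645
S = 17.3.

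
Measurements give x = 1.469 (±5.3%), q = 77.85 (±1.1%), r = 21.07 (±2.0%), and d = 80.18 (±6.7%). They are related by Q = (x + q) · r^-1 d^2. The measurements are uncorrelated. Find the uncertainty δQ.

3290

Let u = x + q = 79.32. δu = √(δx² + δq²) = √(0.00606 + 0.733) = 0.860, so δu/u = 0.0108.
Q is then a monomial in u, r, d:
δQ/Q = √((δu/u)² + (-1·δr/r)² + (2·δd/d)²) = √(0.000118 + 0.000400 + 0.0180) = 0.136
Q = 24200, so δQ = 0.136 × 24200 = 3290.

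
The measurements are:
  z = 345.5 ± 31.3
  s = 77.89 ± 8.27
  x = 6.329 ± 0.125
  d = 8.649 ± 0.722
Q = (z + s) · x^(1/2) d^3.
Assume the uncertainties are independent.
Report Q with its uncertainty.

Let u = z + s = 423.4. δu = √(δz² + δs²) = √(980 + 68.4) = 32.4, so δu/u = 0.0765.
Q is then a monomial in u, x, d:
δQ/Q = √((δu/u)² + (½·δx/x)² + (3·δd/d)²) = √(0.00585 + 9.75e-05 + 0.0627) = 0.262
Q = 689100, so δQ = 0.262 × 689100 = 1.81e+05.

(6.891 ± 1.81) × 10^5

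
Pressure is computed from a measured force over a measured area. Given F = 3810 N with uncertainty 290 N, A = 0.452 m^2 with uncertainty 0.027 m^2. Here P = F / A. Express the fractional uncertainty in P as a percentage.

P is a product of powers, so relative uncertainties combine in quadrature:
  (1·δF/F)² = (1×0.0761)² = 0.00579;  (-1·δA/A)² = (-1×0.0597)² = 0.00357
δP/P = √(0.00936) = 0.0968

9.68%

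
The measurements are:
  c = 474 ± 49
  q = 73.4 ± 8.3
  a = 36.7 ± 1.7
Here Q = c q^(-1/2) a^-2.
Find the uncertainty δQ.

Since Q is a product/quotient, work with relative uncertainties:
  (1·δc/c)² = (1×0.103)² = 0.0107;  (−½·δq/q)² = (-0.5×0.113)² = 0.00320;  (-2·δa/a)² = (-2×0.0463)² = 0.00858
δQ/Q = √(0.0225) = 0.150
Q = 0.0411, so δQ = 0.150 × 0.0411 = 0.00616.

0.00616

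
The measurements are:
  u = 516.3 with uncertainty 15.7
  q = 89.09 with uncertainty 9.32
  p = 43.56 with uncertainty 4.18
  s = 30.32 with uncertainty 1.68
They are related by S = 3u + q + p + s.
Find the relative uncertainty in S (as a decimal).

0.0282

Each term contributes (cᵢ δxᵢ)² to (δS)²:
  (3·δu)² = 2220;  (δq)² = 86.9;  (δp)² = 17.5;  (δs)² = 2.82
δS = √(2330) = 48.2
S = 1712, so δS/S = 48.2/1712 = 0.0282.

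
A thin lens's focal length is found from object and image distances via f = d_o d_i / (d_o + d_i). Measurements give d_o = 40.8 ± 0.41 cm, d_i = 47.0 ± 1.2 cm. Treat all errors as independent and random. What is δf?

0.285 cm

∂f/∂d_o = (d_i/(d_o+d_i))² = 0.287;  ∂f/∂d_i = (d_o/(d_o+d_i))² = 0.216
δf = √((∂f/∂d_o · δd_o)² + (∂f/∂d_i · δd_i)²) = √(0.0138 + 0.0671) = 0.285 cm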